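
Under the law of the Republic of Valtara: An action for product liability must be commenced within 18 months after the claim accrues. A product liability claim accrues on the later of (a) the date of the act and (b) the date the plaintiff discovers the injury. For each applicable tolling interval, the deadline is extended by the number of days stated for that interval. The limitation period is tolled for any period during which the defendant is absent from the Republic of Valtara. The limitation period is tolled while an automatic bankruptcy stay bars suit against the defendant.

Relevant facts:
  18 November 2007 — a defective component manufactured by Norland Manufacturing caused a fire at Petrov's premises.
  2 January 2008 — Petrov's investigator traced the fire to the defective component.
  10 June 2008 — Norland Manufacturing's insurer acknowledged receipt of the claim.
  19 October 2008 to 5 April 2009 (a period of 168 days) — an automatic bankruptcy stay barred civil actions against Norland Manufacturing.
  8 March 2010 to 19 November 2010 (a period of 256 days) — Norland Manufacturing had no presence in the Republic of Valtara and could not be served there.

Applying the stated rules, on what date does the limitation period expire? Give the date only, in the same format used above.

Because discovery on 2 January 2008 post-dates the 18 November 2007 act, accrual under the later-of rule falls on 2 January 2008.
The untolled deadline — 18 months after 2 January 2008 — is 2 July 2009.
Because the automatic bankruptcy stay ran from 19 October 2008 to 5 April 2009, the deadline is extended by 168 days to 17 December 2009.
The defendant's absence from the jurisdiction from 8 March 2010 to 19 November 2010 began after the period had already run on 17 December 2009, so it has no tolling effect.
None of the other events listed affects the running of the period under the stated rules.

17 December 2009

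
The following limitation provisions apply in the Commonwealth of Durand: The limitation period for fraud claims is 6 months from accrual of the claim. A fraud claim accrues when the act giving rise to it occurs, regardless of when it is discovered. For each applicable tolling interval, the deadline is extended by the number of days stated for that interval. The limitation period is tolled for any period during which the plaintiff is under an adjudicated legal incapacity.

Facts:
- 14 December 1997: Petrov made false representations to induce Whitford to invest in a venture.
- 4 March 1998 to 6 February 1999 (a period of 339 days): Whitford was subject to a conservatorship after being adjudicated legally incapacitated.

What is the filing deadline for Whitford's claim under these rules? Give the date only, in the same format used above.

19 May 1999

The limitation period began to run on 14 December 1997.
6 months from 14 December 1997 is 14 June 1998.
The period was tolled for 339 days by the plaintiff's legal incapacity (4 March 1998 to 6 February 1999), pushing the deadline to 19 May 1999.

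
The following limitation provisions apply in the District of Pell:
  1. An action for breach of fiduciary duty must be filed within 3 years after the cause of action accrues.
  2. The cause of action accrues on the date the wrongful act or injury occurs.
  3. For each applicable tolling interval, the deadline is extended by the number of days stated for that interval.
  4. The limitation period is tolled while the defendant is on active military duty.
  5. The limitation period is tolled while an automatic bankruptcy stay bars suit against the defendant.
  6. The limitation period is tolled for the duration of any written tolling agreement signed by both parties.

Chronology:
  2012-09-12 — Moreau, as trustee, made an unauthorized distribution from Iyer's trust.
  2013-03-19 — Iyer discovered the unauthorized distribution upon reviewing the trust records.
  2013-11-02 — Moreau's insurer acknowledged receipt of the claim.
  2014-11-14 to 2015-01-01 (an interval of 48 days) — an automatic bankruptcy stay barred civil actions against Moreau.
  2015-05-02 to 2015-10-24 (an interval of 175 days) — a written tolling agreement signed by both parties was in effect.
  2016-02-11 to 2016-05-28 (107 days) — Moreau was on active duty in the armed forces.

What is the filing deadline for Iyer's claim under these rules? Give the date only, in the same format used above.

2016-08-07

Accrual is governed by the date of the act, so the period began to run on 2012-09-12; the later discovery on 2013-03-19 is irrelevant under the stated rule.
The untolled deadline — 3 years after 2012-09-12 — is 2015-09-12.
The period was tolled for 48 days by the automatic bankruptcy stay (2014-11-14 to 2015-01-01), pushing the deadline to 2015-10-30.
Because the written tolling agreement ran from 2015-05-02 to 2015-10-24, the deadline is extended by 175 days to 2016-04-22.
The period was tolled for 107 days by the defendant's active military service (2016-02-11 to 2016-05-28), pushing the deadline to 2016-08-07.
Nothing else in the chronology tolls or restarts the period.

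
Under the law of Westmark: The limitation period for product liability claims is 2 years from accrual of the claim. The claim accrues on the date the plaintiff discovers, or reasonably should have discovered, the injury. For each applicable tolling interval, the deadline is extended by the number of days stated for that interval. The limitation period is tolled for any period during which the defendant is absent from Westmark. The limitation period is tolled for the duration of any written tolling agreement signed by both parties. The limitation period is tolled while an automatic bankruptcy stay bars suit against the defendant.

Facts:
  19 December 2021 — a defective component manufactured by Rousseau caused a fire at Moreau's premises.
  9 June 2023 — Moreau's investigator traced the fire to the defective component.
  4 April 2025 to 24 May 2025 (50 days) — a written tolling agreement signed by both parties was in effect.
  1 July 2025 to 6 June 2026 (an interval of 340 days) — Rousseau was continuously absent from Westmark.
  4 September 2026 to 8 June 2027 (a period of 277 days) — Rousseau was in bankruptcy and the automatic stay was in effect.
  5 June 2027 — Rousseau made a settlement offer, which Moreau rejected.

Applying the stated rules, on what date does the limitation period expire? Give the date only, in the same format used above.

4 July 2026

Under the discovery rule, the claim accrued on 9 June 2023, when Moreau discovered the injury — not on the 19 December 2021 date of the underlying act.
The untolled deadline — 2 years after 9 June 2023 — is 9 June 2025.
Because the written tolling agreement ran from 4 April 2025 to 24 May 2025, the deadline is extended by 50 days to 29 July 2025.
The period was tolled for 340 days by the defendant's absence from the jurisdiction (1 July 2025 to 6 June 2026), pushing the deadline to 4 July 2026.
The automatic bankruptcy stay starting 4 September 2026 came too late — the period had run on 4 July 2026 — and so does not extend the deadline.
Nothing else in the chronology tolls or restarts the period.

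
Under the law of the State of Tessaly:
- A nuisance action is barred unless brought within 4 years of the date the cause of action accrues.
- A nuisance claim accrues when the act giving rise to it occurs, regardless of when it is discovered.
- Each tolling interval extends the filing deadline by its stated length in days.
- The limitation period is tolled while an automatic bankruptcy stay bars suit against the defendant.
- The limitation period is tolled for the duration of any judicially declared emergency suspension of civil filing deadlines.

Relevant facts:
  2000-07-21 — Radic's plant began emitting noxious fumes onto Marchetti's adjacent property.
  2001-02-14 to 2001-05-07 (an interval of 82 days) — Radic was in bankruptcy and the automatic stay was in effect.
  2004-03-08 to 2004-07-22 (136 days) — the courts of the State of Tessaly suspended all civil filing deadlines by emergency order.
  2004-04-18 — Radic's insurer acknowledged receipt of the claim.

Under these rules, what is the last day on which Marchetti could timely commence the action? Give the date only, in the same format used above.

The cause of action accrued on 2000-07-21, the date of the act.
The untolled deadline — 4 years after 2000-07-21 — is 2004-07-21.
The period was tolled for 82 days by the automatic bankruptcy stay (2001-02-14 to 2001-05-07), pushing the deadline to 2004-10-11.
The period was tolled for 136 days by the emergency suspension of filing deadlines (2004-03-08 to 2004-07-22), pushing the deadline to 2005-02-24.
The other events in the timeline have no effect on the limitation period under the stated rules.

2005-02-24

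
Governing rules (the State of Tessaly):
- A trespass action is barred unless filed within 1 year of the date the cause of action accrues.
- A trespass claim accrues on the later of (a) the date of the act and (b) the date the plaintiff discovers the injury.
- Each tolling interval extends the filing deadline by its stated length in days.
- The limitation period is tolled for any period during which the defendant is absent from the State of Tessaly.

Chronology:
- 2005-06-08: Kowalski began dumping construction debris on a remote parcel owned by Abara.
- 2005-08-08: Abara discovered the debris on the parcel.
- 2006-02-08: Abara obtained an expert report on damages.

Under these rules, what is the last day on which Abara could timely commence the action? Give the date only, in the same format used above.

Because discovery on 2005-08-08 post-dates the 2005-06-08 act, accrual under the later-of rule falls on 2005-08-08.
The untolled deadline — 1 year after 2005-08-08 — is 2006-08-08.
Nothing else in the chronology tolls or restarts the period.

2006-08-08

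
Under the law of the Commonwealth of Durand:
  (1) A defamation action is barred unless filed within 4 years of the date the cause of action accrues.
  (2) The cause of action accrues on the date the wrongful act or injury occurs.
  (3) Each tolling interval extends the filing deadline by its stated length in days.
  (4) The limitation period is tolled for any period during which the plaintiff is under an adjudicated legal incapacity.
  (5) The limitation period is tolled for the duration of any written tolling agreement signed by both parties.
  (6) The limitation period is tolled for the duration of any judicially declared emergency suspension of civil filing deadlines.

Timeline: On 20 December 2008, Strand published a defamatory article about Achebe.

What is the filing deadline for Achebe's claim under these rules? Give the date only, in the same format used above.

The limitation period began to run on 20 December 2008.
The untolled deadline — 4 years after 20 December 2008 — is 20 December 2012.

20 December 2012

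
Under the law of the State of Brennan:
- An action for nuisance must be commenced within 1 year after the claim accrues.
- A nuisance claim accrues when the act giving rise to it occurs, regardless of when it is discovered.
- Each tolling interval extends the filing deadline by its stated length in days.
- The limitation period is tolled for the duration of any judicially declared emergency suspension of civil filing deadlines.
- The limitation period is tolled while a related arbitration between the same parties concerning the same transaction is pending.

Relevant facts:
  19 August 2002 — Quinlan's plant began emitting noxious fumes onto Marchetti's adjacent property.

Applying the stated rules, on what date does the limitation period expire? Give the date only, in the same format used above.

19 August 2003

The claim accrued on 19 August 2002, the date of the act.
Adding the 1 year base period to 19 August 2002 gives a deadline of 19 August 2003, before any tolling.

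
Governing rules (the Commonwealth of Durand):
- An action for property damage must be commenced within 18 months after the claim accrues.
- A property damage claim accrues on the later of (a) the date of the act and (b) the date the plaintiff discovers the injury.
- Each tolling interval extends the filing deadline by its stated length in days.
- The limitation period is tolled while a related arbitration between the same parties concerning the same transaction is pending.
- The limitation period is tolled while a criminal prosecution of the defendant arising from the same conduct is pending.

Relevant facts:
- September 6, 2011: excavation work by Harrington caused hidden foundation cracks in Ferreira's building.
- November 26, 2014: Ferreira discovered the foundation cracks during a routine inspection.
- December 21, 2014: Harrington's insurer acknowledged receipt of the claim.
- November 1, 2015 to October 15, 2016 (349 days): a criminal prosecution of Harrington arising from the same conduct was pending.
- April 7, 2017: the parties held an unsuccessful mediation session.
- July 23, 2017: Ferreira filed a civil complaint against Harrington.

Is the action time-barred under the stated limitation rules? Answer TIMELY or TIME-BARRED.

TIME-BARRED

Because discovery on November 26, 2014 post-dates the September 6, 2011 act, accrual under the later-of rule falls on November 26, 2014.
18 months from November 26, 2014 is May 26, 2016.
The period was tolled for 349 days by the pending criminal prosecution (November 1, 2015 to October 15, 2016), pushing the deadline to May 10, 2017.
The other events in the timeline have no effect on the limitation period under the stated rules.
The July 23, 2017 filing falls after the May 10, 2017 deadline; the claim is time-barred.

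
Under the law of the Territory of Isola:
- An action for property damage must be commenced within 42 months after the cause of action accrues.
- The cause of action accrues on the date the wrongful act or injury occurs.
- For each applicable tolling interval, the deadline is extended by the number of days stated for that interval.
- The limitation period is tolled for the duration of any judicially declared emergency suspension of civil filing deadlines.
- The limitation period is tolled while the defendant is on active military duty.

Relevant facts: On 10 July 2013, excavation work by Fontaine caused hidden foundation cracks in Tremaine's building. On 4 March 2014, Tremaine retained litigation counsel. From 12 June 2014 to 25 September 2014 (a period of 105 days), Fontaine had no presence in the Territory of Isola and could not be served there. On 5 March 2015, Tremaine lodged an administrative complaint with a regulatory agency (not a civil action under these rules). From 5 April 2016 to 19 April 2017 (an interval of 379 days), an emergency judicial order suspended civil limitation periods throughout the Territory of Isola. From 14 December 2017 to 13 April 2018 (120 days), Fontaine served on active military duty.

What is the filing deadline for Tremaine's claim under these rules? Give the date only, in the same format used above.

The claim accrued on 10 July 2013, when the wrongful act occurred.
Adding the 42 months base period to 10 July 2013 gives a deadline of 10 January 2017, before any tolling.
The emergency suspension of filing deadlines from 5 April 2016 to 19 April 2017 tolled the period for 379 days, extending the deadline to 24 January 2018.
Because the defendant's active military service ran from 14 December 2017 to 13 April 2018, the deadline is extended by 120 days to 24 May 2018.
The defendant's absence from the jurisdiction from 12 June 2014 to 25 September 2014 does not toll the period, because no stated rule makes the defendant's absence a tolling event.
None of the other events listed affects the running of the period under the stated rules.

24 May 2018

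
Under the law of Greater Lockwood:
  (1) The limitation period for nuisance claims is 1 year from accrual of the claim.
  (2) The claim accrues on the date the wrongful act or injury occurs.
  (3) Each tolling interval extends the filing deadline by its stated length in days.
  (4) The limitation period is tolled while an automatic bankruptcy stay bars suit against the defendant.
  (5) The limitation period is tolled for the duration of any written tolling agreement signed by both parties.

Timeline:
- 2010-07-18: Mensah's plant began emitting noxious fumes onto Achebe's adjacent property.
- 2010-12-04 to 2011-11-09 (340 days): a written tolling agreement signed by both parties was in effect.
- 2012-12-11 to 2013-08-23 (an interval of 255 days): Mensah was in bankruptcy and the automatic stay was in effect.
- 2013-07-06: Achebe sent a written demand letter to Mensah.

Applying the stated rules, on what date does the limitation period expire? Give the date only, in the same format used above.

The claim accrued on 2010-07-18, when the wrongful act occurred.
The untolled deadline — 1 year after 2010-07-18 — is 2011-07-18.
The written tolling agreement from 2010-12-04 to 2011-11-09 tolled the period for 340 days, extending the deadline to 2012-06-22.
The automatic bankruptcy stay starting 2012-12-11 came too late — the period had run on 2012-06-22 — and so does not extend the deadline.
None of the other events listed affects the running of the period under the stated rules.

2012-06-22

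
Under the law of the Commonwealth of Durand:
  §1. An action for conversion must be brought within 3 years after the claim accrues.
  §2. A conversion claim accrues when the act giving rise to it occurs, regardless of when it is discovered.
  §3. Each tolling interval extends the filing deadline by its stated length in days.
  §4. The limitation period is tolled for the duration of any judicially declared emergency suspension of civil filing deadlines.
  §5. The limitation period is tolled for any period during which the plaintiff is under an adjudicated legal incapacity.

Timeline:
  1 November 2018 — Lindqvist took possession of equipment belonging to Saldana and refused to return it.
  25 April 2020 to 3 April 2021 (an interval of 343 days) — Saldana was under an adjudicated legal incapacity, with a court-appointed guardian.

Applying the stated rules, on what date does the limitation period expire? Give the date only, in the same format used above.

10 October 2022

The claim accrued on 1 November 2018, the date of the act.
The untolled deadline — 3 years after 1 November 2018 — is 1 November 2021.
Because the plaintiff's legal incapacity ran from 25 April 2020 to 3 April 2021, the deadline is extended by 343 days to 10 October 2022.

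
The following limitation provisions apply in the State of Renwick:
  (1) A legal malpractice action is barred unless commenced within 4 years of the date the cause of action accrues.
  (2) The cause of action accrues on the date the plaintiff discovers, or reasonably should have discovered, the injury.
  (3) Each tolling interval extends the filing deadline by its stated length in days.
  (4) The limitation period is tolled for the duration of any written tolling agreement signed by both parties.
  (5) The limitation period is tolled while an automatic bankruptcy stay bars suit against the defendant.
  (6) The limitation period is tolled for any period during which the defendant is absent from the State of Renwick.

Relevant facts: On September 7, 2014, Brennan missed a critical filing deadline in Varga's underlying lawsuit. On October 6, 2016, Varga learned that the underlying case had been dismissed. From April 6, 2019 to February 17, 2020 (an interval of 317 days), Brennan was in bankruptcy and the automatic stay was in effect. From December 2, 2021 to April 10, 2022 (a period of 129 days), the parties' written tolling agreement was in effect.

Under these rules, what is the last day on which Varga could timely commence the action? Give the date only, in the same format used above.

August 19, 2021

The claim did not accrue until Varga discovered the injury on October 6, 2016; the September 7, 2014 act date does not start the clock under the stated rule.
Adding the 4 years base period to October 6, 2016 gives a deadline of October 6, 2020, before any tolling.
The period was tolled for 317 days by the automatic bankruptcy stay (April 6, 2019 to February 17, 2020), pushing the deadline to August 19, 2021.
The written tolling agreement from December 2, 2021 to April 10, 2022 began after the period had already run on August 19, 2021, so it has no tolling effect.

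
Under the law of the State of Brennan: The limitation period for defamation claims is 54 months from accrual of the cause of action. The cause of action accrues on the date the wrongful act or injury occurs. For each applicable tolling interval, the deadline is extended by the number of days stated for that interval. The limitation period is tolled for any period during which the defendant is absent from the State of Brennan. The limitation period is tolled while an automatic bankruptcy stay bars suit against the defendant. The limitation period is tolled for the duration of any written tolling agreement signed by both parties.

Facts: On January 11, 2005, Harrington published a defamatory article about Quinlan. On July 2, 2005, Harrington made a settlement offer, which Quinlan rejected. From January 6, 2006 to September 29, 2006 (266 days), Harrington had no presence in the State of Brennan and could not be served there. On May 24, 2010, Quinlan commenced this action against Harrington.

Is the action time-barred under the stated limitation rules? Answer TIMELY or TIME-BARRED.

TIME-BARRED

The limitation period began to run on January 11, 2005.
Adding the 54 months base period to January 11, 2005 gives a deadline of July 11, 2009, before any tolling.
The period was tolled for 266 days by the defendant's absence from the jurisdiction (January 6, 2006 to September 29, 2006), pushing the deadline to April 3, 2010.
The other events in the timeline have no effect on the limitation period under the stated rules.
Quinlan filed on May 24, 2010, after the April 3, 2010 deadline, so the action is time-barred.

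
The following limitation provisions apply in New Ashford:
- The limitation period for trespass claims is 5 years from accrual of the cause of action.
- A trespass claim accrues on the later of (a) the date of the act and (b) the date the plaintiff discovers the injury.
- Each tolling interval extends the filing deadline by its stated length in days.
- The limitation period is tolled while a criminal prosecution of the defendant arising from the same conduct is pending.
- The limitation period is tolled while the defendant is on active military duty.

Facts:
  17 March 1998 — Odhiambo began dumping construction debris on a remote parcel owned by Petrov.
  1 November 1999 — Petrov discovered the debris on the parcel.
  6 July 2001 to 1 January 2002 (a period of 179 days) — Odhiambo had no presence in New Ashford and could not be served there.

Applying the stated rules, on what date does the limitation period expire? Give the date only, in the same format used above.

Taking the later of the act (17 March 1998) and discovery (1 November 1999), the claim accrued on 1 November 1999.
5 years from 1 November 1999 is 1 November 2004.
Although the defendant's absence ran from 6 July 2001 to 1 January 2002, the stated rules do not make that a tolling event, so it is disregarded.

1 November 2004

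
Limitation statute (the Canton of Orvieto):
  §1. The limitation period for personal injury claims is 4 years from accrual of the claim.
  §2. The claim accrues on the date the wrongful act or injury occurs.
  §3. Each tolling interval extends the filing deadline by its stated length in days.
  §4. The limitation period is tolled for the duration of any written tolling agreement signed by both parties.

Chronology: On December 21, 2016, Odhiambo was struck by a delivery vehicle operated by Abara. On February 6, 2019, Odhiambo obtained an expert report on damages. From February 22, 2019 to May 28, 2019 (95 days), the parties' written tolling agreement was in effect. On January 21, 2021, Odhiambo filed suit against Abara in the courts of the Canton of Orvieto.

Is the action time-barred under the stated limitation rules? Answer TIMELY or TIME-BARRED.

TIMELY

The claim accrued on December 21, 2016, when the wrongful act occurred.
4 years from December 21, 2016 is December 21, 2020.
Because the written tolling agreement ran from February 22, 2019 to May 28, 2019, the deadline is extended by 95 days to March 26, 2021.
None of the other events listed affects the running of the period under the stated rules.
Odhiambo filed on January 21, 2021, before the March 26, 2021 deadline, so the action is timely.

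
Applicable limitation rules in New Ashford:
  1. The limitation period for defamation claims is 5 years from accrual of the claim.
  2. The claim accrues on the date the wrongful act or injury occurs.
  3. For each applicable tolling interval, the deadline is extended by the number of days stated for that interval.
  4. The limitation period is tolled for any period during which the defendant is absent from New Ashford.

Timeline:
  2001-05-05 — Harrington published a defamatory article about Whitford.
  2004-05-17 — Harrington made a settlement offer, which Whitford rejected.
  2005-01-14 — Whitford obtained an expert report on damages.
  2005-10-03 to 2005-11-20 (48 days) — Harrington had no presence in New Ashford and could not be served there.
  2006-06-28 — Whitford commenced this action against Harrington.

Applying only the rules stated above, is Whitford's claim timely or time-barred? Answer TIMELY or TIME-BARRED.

The limitation period began to run on 2001-05-05.
5 years from 2001-05-05 is 2006-05-05.
The defendant's absence from the jurisdiction from 2005-10-03 to 2005-11-20 tolled the period for 48 days, extending the deadline to 2006-06-22.
The other events in the timeline have no effect on the limitation period under the stated rules.
Filing on 2006-06-28 missed the 2006-06-22 deadline — the action is time-barred.

TIME-BARRED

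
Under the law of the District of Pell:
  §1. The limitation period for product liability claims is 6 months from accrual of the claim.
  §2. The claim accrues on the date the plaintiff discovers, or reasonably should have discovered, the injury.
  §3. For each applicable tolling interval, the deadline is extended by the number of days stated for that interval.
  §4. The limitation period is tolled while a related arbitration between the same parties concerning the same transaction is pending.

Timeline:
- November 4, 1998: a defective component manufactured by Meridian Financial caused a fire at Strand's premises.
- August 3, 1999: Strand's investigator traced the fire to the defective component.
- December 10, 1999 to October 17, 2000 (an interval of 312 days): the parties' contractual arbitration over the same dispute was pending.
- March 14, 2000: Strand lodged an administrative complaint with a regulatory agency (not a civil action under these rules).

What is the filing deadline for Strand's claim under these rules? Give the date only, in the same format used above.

December 11, 2000

Under the discovery rule, the claim accrued on August 3, 1999, when Strand discovered the injury — not on the November 4, 1998 date of the underlying act.
The untolled deadline — 6 months after August 3, 1999 — is February 3, 2000.
Because the pending related arbitration ran from December 10, 1999 to October 17, 2000, the deadline is extended by 312 days to December 11, 2000.
The other events in the timeline have no effect on the limitation period under the stated rules.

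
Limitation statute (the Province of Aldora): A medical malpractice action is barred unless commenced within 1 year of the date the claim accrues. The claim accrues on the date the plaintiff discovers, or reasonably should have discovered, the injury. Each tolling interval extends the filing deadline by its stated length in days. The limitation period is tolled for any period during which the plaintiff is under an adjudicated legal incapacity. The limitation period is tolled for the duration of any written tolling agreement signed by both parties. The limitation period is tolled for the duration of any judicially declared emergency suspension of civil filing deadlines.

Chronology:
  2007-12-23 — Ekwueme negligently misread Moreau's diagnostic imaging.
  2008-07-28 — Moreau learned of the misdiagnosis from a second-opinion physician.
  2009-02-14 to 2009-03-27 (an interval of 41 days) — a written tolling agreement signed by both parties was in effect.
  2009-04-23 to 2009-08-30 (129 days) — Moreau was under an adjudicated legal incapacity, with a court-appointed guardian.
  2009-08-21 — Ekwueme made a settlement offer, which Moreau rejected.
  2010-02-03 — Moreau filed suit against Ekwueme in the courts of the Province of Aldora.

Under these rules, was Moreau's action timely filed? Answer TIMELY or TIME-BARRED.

The claim did not accrue until Moreau discovered the injury on 2008-07-28; the 2007-12-23 act date does not start the clock under the stated rule.
The untolled deadline — 1 year after 2008-07-28 — is 2009-07-28.
The written tolling agreement from 2009-02-14 to 2009-03-27 tolled the period for 41 days, extending the deadline to 2009-09-07.
The period was tolled for 129 days by the plaintiff's legal incapacity (2009-04-23 to 2009-08-30), pushing the deadline to 2010-01-14.
Nothing else in the chronology tolls or restarts the period.
Filing on 2010-02-03 missed the 2010-01-14 deadline — the action is time-barred.

TIME-BARRED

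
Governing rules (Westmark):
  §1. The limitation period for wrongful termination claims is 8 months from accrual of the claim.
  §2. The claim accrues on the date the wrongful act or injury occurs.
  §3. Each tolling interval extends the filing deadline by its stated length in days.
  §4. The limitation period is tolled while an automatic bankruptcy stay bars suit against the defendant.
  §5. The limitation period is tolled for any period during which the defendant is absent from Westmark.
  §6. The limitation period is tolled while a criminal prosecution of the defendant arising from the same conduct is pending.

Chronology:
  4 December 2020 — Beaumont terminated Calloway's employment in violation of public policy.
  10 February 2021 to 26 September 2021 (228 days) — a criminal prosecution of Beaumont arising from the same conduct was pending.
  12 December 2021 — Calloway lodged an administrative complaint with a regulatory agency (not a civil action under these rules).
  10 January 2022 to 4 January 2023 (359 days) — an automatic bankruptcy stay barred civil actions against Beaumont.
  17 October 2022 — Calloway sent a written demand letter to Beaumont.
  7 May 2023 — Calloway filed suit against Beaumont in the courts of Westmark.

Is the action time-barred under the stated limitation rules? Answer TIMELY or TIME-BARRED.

TIME-BARRED

The claim accrued on 4 December 2020, when the wrongful act occurred.
The untolled deadline — 8 months after 4 December 2020 — is 4 August 2021.
The pending criminal prosecution from 10 February 2021 to 26 September 2021 tolled the period for 228 days, extending the deadline to 20 March 2022.
The period was tolled for 359 days by the automatic bankruptcy stay (10 January 2022 to 4 January 2023), pushing the deadline to 14 March 2023.
The other events in the timeline have no effect on the limitation period under the stated rules.
Filing on 7 May 2023 missed the 14 March 2023 deadline — the action is time-barred.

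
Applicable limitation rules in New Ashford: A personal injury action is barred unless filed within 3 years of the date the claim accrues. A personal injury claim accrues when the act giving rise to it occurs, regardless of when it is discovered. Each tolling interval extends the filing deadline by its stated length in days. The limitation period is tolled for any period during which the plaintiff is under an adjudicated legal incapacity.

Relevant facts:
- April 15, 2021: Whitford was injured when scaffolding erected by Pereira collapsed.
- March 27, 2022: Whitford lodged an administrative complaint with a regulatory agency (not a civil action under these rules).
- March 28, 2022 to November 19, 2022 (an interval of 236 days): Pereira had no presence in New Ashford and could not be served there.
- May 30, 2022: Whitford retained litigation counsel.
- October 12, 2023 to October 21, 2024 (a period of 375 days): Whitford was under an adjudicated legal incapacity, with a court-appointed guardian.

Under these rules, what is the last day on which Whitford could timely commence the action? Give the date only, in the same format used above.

April 25, 2025

The claim accrued on April 15, 2021, when the wrongful act occurred.
Adding the 3 years base period to April 15, 2021 gives a deadline of April 15, 2024, before any tolling.
The period was tolled for 375 days by the plaintiff's legal incapacity (October 12, 2023 to October 21, 2024), pushing the deadline to April 25, 2025.
Although the defendant's absence ran from March 28, 2022 to November 19, 2022, the stated rules do not make that a tolling event, so it is disregarded.
None of the other events listed affects the running of the period under the stated rules.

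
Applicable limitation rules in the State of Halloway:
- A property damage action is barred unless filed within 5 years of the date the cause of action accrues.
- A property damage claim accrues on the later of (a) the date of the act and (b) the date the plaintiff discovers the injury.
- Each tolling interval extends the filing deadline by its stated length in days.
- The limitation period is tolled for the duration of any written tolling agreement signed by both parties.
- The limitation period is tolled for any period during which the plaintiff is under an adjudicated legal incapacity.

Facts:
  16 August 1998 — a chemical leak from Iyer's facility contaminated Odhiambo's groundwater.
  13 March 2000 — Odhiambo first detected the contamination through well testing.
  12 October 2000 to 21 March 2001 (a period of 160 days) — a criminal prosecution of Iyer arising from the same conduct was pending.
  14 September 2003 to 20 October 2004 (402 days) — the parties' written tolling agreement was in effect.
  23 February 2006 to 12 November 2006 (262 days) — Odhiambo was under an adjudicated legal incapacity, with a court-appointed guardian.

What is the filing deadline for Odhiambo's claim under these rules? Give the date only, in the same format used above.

6 January 2007

The claim accrued on 13 March 2000 — the later of the 16 August 1998 act and the 13 March 2000 discovery.
The untolled deadline — 5 years after 13 March 2000 — is 13 March 2005.
Because the written tolling agreement ran from 14 September 2003 to 20 October 2004, the deadline is extended by 402 days to 19 April 2006.
Because the plaintiff's legal incapacity ran from 23 February 2006 to 12 November 2006, the deadline is extended by 262 days to 6 January 2007.
No stated provision tolls the period for a criminal prosecution, so the interval from 12 October 2000 to 21 March 2001 has no effect on the deadline.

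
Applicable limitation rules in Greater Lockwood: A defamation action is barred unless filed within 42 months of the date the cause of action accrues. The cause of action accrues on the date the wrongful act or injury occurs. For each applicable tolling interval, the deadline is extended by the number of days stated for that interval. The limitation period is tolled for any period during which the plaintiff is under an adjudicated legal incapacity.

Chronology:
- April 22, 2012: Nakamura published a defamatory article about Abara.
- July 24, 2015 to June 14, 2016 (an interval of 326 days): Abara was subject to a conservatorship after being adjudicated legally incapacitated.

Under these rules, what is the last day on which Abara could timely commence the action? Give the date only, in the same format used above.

September 12, 2016

The limitation period began to run on April 22, 2012.
Adding the 42 months base period to April 22, 2012 gives a deadline of October 22, 2015, before any tolling.
The plaintiff's legal incapacity from July 24, 2015 to June 14, 2016 tolled the period for 326 days, extending the deadline to September 12, 2016.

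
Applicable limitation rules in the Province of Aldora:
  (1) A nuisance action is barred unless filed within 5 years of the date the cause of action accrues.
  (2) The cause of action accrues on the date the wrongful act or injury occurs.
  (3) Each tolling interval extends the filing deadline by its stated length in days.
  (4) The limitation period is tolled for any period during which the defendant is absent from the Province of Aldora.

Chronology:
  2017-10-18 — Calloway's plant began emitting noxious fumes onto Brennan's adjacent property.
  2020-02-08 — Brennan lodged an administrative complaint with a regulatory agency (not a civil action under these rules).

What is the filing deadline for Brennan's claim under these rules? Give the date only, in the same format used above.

2022-10-18

The cause of action accrued on 2017-10-18, the date of the act.
Adding the 5 years base period to 2017-10-18 gives a deadline of 2022-10-18, before any tolling.
None of the other events listed affects the running of the period under the stated rules.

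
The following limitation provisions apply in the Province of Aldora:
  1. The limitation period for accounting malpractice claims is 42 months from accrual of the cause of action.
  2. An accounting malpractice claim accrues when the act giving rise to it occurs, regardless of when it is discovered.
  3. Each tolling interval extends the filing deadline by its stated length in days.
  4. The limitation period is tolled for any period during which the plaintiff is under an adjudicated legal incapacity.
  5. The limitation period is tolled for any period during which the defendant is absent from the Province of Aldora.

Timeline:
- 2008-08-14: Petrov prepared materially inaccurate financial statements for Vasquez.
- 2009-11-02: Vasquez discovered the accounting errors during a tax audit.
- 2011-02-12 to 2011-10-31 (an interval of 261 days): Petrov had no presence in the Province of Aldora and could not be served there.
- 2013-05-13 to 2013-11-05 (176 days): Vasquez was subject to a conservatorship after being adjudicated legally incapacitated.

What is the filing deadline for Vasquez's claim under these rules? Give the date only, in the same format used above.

Accrual is governed by the date of the act, so the period began to run on 2008-08-14; the later discovery on 2009-11-02 is irrelevant under the stated rule.
42 months from 2008-08-14 is 2012-02-14.
Because the defendant's absence from the jurisdiction ran from 2011-02-12 to 2011-10-31, the deadline is extended by 261 days to 2012-11-01.
By the time the plaintiff's legal incapacity began on 2013-05-13, the limitation period had already expired on 2012-11-01; that interval cannot revive it.

2012-11-01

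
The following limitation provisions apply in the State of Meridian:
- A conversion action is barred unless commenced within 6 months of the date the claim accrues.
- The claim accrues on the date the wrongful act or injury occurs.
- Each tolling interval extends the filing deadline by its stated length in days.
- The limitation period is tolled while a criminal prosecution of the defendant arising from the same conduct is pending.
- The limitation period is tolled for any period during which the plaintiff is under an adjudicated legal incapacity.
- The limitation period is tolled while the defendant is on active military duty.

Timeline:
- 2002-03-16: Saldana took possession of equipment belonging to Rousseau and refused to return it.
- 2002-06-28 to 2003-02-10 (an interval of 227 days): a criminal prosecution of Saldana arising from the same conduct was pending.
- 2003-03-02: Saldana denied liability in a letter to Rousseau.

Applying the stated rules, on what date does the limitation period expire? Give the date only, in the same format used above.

2003-05-01

The claim accrued on 2002-03-16, the date of the act.
6 months from 2002-03-16 is 2002-09-16.
The period was tolled for 227 days by the pending criminal prosecution (2002-06-28 to 2003-02-10), pushing the deadline to 2003-05-01.
None of the other events listed affects the running of the period under the stated rules.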